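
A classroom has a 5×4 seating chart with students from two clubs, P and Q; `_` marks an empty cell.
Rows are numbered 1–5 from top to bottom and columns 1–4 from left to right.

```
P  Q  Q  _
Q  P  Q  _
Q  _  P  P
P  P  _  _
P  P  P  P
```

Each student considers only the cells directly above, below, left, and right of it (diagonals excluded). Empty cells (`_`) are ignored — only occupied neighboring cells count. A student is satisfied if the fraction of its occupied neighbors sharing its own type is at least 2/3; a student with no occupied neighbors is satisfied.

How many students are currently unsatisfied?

7

Row 1: (1,1)P 0/2 not · (1,2)Q 1/3 not · (1,3)Q 2/2 satisfied
Row 2: (2,1)Q 1/3 not · (2,2)P 0/3 not · (2,3)Q 1/3 not
Row 3: (3,1)Q 1/2 not · (3,3)P 1/2 not · (3,4)P 1/1 satisfied
Row 4: (4,1)P 2/3 satisfied · (4,2)P 2/2 satisfied
Row 5: (5,1)P 2/2 satisfied · (5,2)P 3/3 satisfied · (5,3)P 2/2 satisfied · (5,4)P 1/1 satisfied
Unsatisfied: (1,1), (1,2), (2,1), (2,2), (2,3), (3,1), (3,3) — 7 in total.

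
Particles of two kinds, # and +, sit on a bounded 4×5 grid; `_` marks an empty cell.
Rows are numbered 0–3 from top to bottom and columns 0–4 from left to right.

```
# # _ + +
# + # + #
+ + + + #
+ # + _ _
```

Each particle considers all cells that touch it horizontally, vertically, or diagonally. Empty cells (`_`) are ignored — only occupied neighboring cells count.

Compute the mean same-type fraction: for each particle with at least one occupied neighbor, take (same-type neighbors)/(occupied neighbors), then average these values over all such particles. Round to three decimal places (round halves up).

Row 0: (0,0)# 2/3 · (0,1)# 3/4 · (0,3)+ 2/4 · (0,4)+ 2/3
Row 1: (1,0)# 2/5 · (1,1)+ 3/7 · (1,2)# 1/7 · (1,3)+ 4/7 · (1,4)# 1/5
Row 2: (2,0)+ 3/5 · (2,1)+ 5/8 · (2,2)+ 5/7 · (2,3)+ 3/6 · (2,4)# 1/3
Row 3: (3,0)+ 2/3 · (3,1)# 0/5 · (3,2)+ 3/4
Sum over 17 particles: 2/3 + 3/4 + 2/4 + 2/3 + 2/5 + 3/7 + 1/7 + 4/7 + 1/5 + 3/5 + 5/8 + 5/7 + 3/6 + 1/3 + 2/3 + 0/5 + 3/4 = 7153/840; mean = 7153/840 ÷ 17 = 7153/14280 = 0.500910… → 0.501.

0.501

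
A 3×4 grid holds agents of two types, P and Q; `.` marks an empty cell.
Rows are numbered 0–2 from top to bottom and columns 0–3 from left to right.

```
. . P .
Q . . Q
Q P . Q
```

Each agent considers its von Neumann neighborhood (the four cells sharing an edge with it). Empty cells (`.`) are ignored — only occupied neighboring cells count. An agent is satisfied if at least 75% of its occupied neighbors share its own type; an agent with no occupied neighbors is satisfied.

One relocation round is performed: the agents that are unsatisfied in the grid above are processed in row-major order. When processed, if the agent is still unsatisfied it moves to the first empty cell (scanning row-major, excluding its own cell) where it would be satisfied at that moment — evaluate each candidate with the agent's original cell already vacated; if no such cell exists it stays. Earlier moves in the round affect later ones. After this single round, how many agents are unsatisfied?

Initially unsatisfied (in order): (2,0), (2,1).
  (2,0) → (0,0).
  (2,1): now satisfied by earlier moves; stays.
Resulting grid:
Q . P .
Q . . Q
. P . Q
All satisfied now.

0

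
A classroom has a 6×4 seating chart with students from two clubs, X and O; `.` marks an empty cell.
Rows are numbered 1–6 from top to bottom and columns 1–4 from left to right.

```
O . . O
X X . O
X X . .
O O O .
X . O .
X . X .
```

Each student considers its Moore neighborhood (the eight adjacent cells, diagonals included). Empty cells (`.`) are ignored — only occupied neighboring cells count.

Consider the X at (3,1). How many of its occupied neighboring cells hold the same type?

Occupied neighbors of (3,1): (2,1)=X, (2,2)=X, (3,2)=X, (4,1)=O, (4,2)=O.
Same type (X): 3 of 5.

3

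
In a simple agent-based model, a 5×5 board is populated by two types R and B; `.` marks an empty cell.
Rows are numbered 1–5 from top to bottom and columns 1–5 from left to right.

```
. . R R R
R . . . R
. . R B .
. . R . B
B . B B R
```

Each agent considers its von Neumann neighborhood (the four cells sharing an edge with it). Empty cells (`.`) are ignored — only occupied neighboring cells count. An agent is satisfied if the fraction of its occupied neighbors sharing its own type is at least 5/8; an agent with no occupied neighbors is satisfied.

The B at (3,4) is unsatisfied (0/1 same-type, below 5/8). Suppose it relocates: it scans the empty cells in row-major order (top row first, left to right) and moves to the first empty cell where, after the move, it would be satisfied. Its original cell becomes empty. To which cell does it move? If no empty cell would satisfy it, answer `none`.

(4,1)

Vacating (3,4). Empty cells in order:
  (1,1): 0/1 same-type → still unsatisfied.
  (1,2): 0/1 same-type → still unsatisfied.
  (2,2): 0/1 same-type → still unsatisfied.
  (2,3): 0/2 same-type → still unsatisfied.
  (2,4): 0/2 same-type → still unsatisfied.
  (3,1): 0/1 same-type → still unsatisfied.
  (3,2): 0/1 same-type → still unsatisfied.
  (3,5): 1/2 same-type → still unsatisfied.
  (4,1): 1/1 same-type → satisfied — stop here.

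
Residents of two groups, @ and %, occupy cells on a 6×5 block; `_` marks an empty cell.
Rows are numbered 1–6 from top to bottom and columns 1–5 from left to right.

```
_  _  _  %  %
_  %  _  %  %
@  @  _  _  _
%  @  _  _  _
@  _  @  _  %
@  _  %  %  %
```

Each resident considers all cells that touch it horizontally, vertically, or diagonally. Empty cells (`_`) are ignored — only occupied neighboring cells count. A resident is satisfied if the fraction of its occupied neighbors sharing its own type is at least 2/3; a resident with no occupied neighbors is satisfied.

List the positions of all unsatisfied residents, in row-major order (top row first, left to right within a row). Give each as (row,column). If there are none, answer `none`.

Row 1: (1,4)% 3/3 ok · (1,5)% 3/3 ok
Row 2: (2,2)% 0/2 unhappy · (2,4)% 3/3 ok · (2,5)% 3/3 ok
Row 3: (3,1)@ 2/4 unhappy · (3,2)@ 2/4 unhappy
Row 4: (4,1)% 0/4 unhappy · (4,2)@ 4/5 ok
Row 5: (5,1)@ 2/3 ok · (5,3)@ 1/3 unhappy · (5,5)% 2/2 ok
Row 6: (6,1)@ 1/1 ok · (6,3)% 1/2 unhappy · (6,4)% 3/4 ok · (6,5)% 2/2 ok

(2,2), (3,1), (3,2), (4,1), (5,3), (6,3)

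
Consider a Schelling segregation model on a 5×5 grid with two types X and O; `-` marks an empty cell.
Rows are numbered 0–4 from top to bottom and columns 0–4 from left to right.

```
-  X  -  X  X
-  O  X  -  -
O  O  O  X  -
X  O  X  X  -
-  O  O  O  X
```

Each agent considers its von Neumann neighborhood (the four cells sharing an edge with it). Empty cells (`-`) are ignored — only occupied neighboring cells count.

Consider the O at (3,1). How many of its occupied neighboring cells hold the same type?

Occupied neighbors of (3,1): (2,1)=O, (4,1)=O, (3,0)=X, (3,2)=X.
Same type (O): 2 of 4.

2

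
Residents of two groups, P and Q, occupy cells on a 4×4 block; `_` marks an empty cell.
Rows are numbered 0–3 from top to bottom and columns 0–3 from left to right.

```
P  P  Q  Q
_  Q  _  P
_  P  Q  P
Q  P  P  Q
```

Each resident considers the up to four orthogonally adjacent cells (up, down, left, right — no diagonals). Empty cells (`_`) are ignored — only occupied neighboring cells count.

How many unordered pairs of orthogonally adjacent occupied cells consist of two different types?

10

Scan each occupied cell's neighbors to the right and below so each pair is counted once.
Row 0: P(0,0)–P(0,1)= P(0,1)–Q(0,2)≠ P(0,1)–Q(1,1)≠ Q(0,2)–Q(0,3)= Q(0,3)–P(1,3)≠  → 3/5 unlike.
Row 1: Q(1,1)–P(2,1)≠ P(1,3)–P(2,3)=  → 1/2 unlike.
Row 2: P(2,1)–Q(2,2)≠ P(2,1)–P(3,1)= Q(2,2)–P(2,3)≠ Q(2,2)–P(3,2)≠ P(2,3)–Q(3,3)≠  → 4/5 unlike.
Row 3: Q(3,0)–P(3,1)≠ P(3,1)–P(3,2)= P(3,2)–Q(3,3)≠  → 2/3 unlike.
Total adjacent occupied pairs: 15; unlike-type pairs: 10.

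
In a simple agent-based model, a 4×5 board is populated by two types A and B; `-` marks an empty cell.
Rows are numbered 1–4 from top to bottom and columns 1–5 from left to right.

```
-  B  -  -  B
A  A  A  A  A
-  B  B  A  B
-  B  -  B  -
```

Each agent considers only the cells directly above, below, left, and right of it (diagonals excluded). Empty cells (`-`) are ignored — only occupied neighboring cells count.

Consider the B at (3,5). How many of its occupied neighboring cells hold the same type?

Occupied neighbors of (3,5): (2,5)=A, (3,4)=A.
Same type (B): 0 of 2.

0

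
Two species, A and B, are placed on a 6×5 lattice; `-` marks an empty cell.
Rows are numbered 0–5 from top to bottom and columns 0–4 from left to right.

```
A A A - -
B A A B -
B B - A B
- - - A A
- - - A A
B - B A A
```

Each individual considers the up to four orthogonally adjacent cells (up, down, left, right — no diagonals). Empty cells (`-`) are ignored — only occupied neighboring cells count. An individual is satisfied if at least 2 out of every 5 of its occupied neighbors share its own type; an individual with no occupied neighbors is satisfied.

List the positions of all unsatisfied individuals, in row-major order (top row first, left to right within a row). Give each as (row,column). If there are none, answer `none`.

(1,0), (1,3), (2,3), (2,4), (5,2)

Row 0: (0,0)A 1/2 ok · (0,1)A 3/3 ok · (0,2)A 2/2 ok
Row 1: (1,0)B 1/3 unhappy · (1,1)A 2/4 ok · (1,2)A 2/3 ok · (1,3)B 0/2 unhappy
Row 2: (2,0)B 2/2 ok · (2,1)B 1/2 ok · (2,3)A 1/3 unhappy · (2,4)B 0/2 unhappy
Row 3: (3,3)A 3/3 ok · (3,4)A 2/3 ok
Row 4: (4,3)A 3/3 ok · (4,4)A 3/3 ok
Row 5: (5,0)B 0/0 ok · (5,2)B 0/1 unhappy · (5,3)A 2/3 ok · (5,4)A 2/2 ok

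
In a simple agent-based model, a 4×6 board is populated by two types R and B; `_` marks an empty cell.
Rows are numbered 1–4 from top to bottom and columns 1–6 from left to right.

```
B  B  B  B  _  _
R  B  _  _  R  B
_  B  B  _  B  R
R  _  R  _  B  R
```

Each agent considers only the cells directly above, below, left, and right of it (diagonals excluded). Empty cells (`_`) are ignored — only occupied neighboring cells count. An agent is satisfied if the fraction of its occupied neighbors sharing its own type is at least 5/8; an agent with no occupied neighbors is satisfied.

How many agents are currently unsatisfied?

10

Row 1: (1,1)B 1/2 not · (1,2)B 3/3 satisfied · (1,3)B 2/2 satisfied · (1,4)B 1/1 satisfied
Row 2: (2,1)R 0/2 not · (2,2)B 2/3 satisfied · (2,5)R 0/2 not · (2,6)B 0/2 not
Row 3: (3,2)B 2/2 satisfied · (3,3)B 1/2 not · (3,5)B 1/3 not · (3,6)R 1/3 not
Row 4: (4,1)R 0/0 satisfied · (4,3)R 0/1 not · (4,5)B 1/2 not · (4,6)R 1/2 not
Unsatisfied: (1,1), (2,1), (2,5), (2,6), (3,3), (3,5), (3,6), (4,3), (4,5), (4,6) — 10 in total.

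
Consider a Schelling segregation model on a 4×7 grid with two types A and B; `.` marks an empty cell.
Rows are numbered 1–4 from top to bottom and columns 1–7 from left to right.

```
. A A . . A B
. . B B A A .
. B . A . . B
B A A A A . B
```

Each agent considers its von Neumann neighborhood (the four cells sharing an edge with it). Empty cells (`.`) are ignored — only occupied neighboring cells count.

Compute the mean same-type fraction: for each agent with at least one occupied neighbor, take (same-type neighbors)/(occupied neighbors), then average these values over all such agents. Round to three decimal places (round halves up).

0.598

(1,2)A 1/1
(1,3)A 1/2
(1,6)A 1/2
(1,7)B 0/1
(2,3)B 1/2
(2,4)B 1/3
(2,5)A 1/2
(2,6)A 2/2
(3,2)B 0/1
(3,4)A 1/2
(3,7)B 1/1
(4,1)B 0/1
(4,2)A 1/3
(4,3)A 2/2
(4,4)A 3/3
(4,5)A 1/1
(4,7)B 1/1
Sum over 17 agents: 1/1 + 1/2 + 1/2 + 0/1 + 1/2 + 1/3 + 1/2 + 2/2 + 0/1 + 1/2 + 1/1 + 0/1 + 1/3 + 2/2 + 3/3 + 1/1 + 1/1 = 61/6; mean = 61/6 ÷ 17 = 61/102 = 0.598039… → 0.598.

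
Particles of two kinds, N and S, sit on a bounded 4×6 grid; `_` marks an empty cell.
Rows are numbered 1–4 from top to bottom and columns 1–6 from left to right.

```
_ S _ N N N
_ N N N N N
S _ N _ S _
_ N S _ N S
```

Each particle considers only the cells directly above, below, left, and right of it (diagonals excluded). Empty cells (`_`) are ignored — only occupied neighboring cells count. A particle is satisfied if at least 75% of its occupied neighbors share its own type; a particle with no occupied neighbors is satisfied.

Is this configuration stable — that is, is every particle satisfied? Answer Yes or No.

No

(1,2)S 0/1 unhappy
(1,4)N 2/2 ok
(1,5)N 3/3 ok
(1,6)N 2/2 ok
(2,2)N 1/2 unhappy
(2,3)N 3/3 ok
(2,4)N 3/3 ok
(2,5)N 3/4 ok
(2,6)N 2/2 ok
(3,1)S 0/0 ok
(3,3)N 1/2 unhappy
(3,5)S 0/2 unhappy
(4,2)N 0/1 unhappy
(4,3)S 0/2 unhappy
(4,5)N 0/2 unhappy
(4,6)S 0/1 unhappy
For instance (1,2) has only 0/1 same-type neighbors, below 3/4.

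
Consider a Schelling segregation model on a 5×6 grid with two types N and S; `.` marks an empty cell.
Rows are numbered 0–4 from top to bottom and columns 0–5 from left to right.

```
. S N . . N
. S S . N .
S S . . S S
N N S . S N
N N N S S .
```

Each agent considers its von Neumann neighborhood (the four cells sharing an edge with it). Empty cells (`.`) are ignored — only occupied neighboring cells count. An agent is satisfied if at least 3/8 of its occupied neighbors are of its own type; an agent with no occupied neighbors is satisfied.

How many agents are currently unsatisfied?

Row 0: (0,1)S 1/2 satisfied · (0,2)N 0/2 not · (0,5)N 0/0 satisfied
Row 1: (1,1)S 3/3 satisfied · (1,2)S 1/2 satisfied · (1,4)N 0/1 not
Row 2: (2,0)S 1/2 satisfied · (2,1)S 2/3 satisfied · (2,4)S 2/3 satisfied · (2,5)S 1/2 satisfied
Row 3: (3,0)N 2/3 satisfied · (3,1)N 2/4 satisfied · (3,2)S 0/2 not · (3,4)S 2/3 satisfied · (3,5)N 0/2 not
Row 4: (4,0)N 2/2 satisfied · (4,1)N 3/3 satisfied · (4,2)N 1/3 not · (4,3)S 1/2 satisfied · (4,4)S 2/2 satisfied
Unsatisfied: (0,2), (1,4), (3,2), (3,5), (4,2) — 5 in total.

5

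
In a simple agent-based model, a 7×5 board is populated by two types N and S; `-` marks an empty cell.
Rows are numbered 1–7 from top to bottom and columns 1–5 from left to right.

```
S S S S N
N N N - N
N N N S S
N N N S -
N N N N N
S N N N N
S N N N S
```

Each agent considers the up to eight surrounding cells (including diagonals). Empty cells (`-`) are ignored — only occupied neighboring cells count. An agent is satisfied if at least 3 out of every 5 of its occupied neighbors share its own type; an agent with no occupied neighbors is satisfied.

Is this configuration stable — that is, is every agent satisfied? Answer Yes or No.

(1,1)S 1/3 ✗
(1,2)S 2/5 ✗
(1,3)S 2/4 ✗
(1,4)S 1/4 ✗
(1,5)N 1/2 ✗
(2,1)N 3/5 ✓
(2,2)N 5/8 ✓
(2,3)N 3/7 ✗
(2,5)N 1/4 ✗
(3,1)N 5/5 ✓
(3,2)N 8/8 ✓
(3,3)N 5/7 ✓
(3,4)S 2/6 ✗
(3,5)S 2/3 ✓
(4,1)N 5/5 ✓
(4,2)N 8/8 ✓
(4,3)N 6/8 ✓
(4,4)S 2/7 ✗
(5,1)N 4/5 ✓
(5,2)N 7/8 ✓
(5,3)N 7/8 ✓
(5,4)N 6/7 ✓
(5,5)N 3/4 ✓
(6,1)S 1/5 ✗
(6,2)N 6/8 ✓
(6,3)N 8/8 ✓
(6,4)N 7/8 ✓
(6,5)N 4/5 ✓
(7,1)S 1/3 ✗
(7,2)N 3/5 ✓
(7,3)N 5/5 ✓
(7,4)N 4/5 ✓
(7,5)S 0/3 ✗
For instance (1,1) has only 1/3 same-type neighbors, below 3/5.

No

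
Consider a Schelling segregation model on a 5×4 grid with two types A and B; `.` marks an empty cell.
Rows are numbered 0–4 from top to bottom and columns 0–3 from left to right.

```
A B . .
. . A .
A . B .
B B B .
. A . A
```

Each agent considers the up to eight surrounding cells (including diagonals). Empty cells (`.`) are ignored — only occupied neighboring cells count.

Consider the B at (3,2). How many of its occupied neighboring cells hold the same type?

2

Occupied neighbors of (3,2): (2,2)=B, (3,1)=B, (4,1)=A, (4,3)=A.
Same type (B): 2 of 4.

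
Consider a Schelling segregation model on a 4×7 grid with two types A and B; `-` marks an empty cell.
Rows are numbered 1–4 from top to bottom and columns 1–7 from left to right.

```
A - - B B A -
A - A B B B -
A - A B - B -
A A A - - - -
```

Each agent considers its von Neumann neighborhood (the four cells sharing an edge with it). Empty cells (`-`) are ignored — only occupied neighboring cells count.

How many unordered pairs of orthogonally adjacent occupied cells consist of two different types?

Scan each occupied cell's neighbors to the right and below so each pair is counted once.
From row 1: 2 unlike of 6 pairs (running 2/6).
From row 2: 1 unlike of 7 pairs (running 3/13).
From row 3: 1 unlike of 3 pairs (running 4/16).
From row 4: 0 unlike of 2 pairs (running 4/18).
Total adjacent occupied pairs: 18; unlike-type pairs: 4.

4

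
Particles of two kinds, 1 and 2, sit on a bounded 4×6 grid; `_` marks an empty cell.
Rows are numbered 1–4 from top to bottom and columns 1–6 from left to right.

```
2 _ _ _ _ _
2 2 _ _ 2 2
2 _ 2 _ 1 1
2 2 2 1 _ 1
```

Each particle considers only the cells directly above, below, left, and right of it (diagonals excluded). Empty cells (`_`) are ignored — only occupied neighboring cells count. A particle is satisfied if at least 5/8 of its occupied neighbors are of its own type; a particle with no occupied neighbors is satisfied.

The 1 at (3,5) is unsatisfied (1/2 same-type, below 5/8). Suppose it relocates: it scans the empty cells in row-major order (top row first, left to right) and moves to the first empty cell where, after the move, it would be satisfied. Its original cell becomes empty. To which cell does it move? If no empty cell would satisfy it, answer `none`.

(1,3)

Vacating (3,5). Empty cells in order:
  (1,2): 0/2 same-type → still unsatisfied.
  (1,3): 0/0 same-type → satisfied — stop here.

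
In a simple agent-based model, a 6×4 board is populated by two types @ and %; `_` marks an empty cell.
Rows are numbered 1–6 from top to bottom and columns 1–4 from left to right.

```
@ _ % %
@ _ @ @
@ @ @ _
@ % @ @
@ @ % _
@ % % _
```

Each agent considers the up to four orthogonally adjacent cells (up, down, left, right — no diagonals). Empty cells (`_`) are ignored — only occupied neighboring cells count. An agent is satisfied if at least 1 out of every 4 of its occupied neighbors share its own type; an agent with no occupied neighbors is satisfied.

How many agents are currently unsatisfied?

(1,1)@ 1/1 ok
(1,3)% 1/2 ok
(1,4)% 1/2 ok
(2,1)@ 2/2 ok
(2,3)@ 2/3 ok
(2,4)@ 1/2 ok
(3,1)@ 3/3 ok
(3,2)@ 2/3 ok
(3,3)@ 3/3 ok
(4,1)@ 2/3 ok
(4,2)% 0/4 unhappy
(4,3)@ 2/4 ok
(4,4)@ 1/1 ok
(5,1)@ 3/3 ok
(5,2)@ 1/4 ok
(5,3)% 1/3 ok
(6,1)@ 1/2 ok
(6,2)% 1/3 ok
(6,3)% 2/2 ok
Unsatisfied: (4,2) — 1 in total.

1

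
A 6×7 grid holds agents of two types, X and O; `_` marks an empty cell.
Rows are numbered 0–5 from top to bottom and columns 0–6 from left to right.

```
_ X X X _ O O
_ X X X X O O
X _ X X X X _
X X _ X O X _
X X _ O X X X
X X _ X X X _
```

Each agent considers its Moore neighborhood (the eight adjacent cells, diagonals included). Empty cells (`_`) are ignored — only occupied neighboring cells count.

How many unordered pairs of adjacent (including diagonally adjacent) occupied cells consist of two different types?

16

Scan each occupied cell's neighbors to the right and below (and the two forward diagonals) so each pair is counted once.
From row 0: 1 unlike of 16 pairs (running 1/16).
From row 1: 4 unlike of 18 pairs (running 5/34).
From row 2: 3 unlike of 14 pairs (running 8/48).
From row 3: 5 unlike of 15 pairs (running 13/63).
From row 4: 3 unlike of 16 pairs (running 16/79).
From row 5: 0 unlike of 3 pairs (running 16/82).
Total adjacent occupied pairs: 82; unlike-type pairs: 16.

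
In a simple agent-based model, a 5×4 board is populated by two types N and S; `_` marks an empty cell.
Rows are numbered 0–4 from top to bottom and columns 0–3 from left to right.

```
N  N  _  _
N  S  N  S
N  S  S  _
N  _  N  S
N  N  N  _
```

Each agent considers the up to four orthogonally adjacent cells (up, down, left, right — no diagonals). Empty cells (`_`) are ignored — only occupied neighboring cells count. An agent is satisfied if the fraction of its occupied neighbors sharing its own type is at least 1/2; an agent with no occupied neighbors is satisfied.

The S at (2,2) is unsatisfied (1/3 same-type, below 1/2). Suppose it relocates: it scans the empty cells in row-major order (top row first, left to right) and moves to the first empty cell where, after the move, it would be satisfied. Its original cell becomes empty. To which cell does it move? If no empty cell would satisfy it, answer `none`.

(0,3)

Vacating (2,2). Empty cells in order:
  (0,2): 0/2 same-type → still unsatisfied.
  (0,3): 1/1 same-type → satisfied — stop here.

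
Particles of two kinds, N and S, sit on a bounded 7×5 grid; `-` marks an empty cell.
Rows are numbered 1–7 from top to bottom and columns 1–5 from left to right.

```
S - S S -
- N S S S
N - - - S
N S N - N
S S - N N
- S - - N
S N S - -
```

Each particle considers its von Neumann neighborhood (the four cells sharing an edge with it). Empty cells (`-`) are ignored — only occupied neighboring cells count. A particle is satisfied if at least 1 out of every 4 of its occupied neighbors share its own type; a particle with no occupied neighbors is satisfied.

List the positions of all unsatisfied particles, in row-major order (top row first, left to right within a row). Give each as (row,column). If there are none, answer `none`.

(2,2), (4,3), (7,1), (7,2), (7,3)

Row 1: (1,1)S 0/0 ✓ · (1,3)S 2/2 ✓ · (1,4)S 2/2 ✓
Row 2: (2,2)N 0/1 ✗ · (2,3)S 2/3 ✓ · (2,4)S 3/3 ✓ · (2,5)S 2/2 ✓
Row 3: (3,1)N 1/1 ✓ · (3,5)S 1/2 ✓
Row 4: (4,1)N 1/3 ✓ · (4,2)S 1/3 ✓ · (4,3)N 0/1 ✗ · (4,5)N 1/2 ✓
Row 5: (5,1)S 1/2 ✓ · (5,2)S 3/3 ✓ · (5,4)N 1/1 ✓ · (5,5)N 3/3 ✓
Row 6: (6,2)S 1/2 ✓ · (6,5)N 1/1 ✓
Row 7: (7,1)S 0/1 ✗ · (7,2)N 0/3 ✗ · (7,3)S 0/1 ✗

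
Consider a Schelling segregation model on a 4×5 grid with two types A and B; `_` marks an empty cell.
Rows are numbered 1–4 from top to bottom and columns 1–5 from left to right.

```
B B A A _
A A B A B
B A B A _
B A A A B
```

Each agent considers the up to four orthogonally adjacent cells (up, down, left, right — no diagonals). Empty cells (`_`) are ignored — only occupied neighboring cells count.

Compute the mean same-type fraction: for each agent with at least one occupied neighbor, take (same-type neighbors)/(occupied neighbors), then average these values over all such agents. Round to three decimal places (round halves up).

0.444

Row 1: (1,1)B 1/2 · (1,2)B 1/3 · (1,3)A 1/3 · (1,4)A 2/2
Row 2: (2,1)A 1/3 · (2,2)A 2/4 · (2,3)B 1/4 · (2,4)A 2/4 · (2,5)B 0/1
Row 3: (3,1)B 1/3 · (3,2)A 2/4 · (3,3)B 1/4 · (3,4)A 2/3
Row 4: (4,1)B 1/2 · (4,2)A 2/3 · (4,3)A 2/3 · (4,4)A 2/3 · (4,5)B 0/1
Sum over 18 agents: 1/2 + 1/3 + 1/3 + 2/2 + 1/3 + 2/4 + 1/4 + 2/4 + 0/1 + 1/3 + 2/4 + 1/4 + 2/3 + 1/2 + 2/3 + 2/3 + 2/3 + 0/1 = 8; mean = 8 ÷ 18 = 4/9 = 0.444444… → 0.444.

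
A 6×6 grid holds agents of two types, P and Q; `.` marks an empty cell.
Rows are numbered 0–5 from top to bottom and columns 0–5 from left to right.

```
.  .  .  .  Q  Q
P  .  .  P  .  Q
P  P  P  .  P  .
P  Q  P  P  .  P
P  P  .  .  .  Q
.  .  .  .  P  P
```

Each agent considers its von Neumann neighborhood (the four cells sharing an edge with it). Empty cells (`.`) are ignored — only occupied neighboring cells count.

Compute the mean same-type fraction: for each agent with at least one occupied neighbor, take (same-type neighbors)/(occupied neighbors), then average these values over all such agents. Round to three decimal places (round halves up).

Row 0: (0,4)Q 1/1 · (0,5)Q 2/2
Row 1: (1,0)P 1/1 · (1,3)P — no occupied neighbors · (1,5)Q 1/1
Row 2: (2,0)P 3/3 · (2,1)P 2/3 · (2,2)P 2/2 · (2,4)P — no occupied neighbors
Row 3: (3,0)P 2/3 · (3,1)Q 0/4 · (3,2)P 2/3 · (3,3)P 1/1 · (3,5)P 0/1
Row 4: (4,0)P 2/2 · (4,1)P 1/2 · (4,5)Q 0/2
Row 5: (5,4)P 1/1 · (5,5)P 1/2
Sum over 17 agents: 1/1 + 2/2 + 1/1 + 1/1 + 3/3 + 2/3 + 2/2 + 2/3 + 0/4 + 2/3 + 1/1 + 0/1 + 2/2 + 1/2 + 0/2 + 1/1 + 1/2 = 12; mean = 12 ÷ 17 = 12/17 = 0.705882… → 0.706.

0.706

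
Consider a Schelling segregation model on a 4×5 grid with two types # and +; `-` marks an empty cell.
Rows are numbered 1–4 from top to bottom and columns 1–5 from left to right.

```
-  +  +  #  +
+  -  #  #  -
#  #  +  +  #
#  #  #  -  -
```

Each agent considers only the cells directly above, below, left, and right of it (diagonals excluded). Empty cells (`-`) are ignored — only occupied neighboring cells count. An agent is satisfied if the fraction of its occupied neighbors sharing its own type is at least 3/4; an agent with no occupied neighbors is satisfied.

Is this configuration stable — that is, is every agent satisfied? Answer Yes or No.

No

(1,2)+ 1/1 satisfied
(1,3)+ 1/3 not
(1,4)# 1/3 not
(1,5)+ 0/1 not
(2,1)+ 0/1 not
(2,3)# 1/3 not
(2,4)# 2/3 not
(3,1)# 2/3 not
(3,2)# 2/3 not
(3,3)+ 1/4 not
(3,4)+ 1/3 not
(3,5)# 0/1 not
(4,1)# 2/2 satisfied
(4,2)# 3/3 satisfied
(4,3)# 1/2 not
For instance (1,3) has only 1/3 same-type neighbors, below 3/4.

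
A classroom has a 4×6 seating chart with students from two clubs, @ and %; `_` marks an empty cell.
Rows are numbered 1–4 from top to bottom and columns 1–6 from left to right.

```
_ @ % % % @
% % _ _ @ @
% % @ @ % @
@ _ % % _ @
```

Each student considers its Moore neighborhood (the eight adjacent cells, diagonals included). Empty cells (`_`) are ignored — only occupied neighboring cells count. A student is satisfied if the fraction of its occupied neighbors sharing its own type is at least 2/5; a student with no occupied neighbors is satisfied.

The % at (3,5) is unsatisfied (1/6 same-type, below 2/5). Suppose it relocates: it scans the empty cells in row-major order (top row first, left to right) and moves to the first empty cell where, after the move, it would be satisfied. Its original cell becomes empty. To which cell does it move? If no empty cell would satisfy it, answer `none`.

(1,1)

Vacating (3,5). Empty cells in order:
  (1,1): 2/3 same-type → satisfied — stop here.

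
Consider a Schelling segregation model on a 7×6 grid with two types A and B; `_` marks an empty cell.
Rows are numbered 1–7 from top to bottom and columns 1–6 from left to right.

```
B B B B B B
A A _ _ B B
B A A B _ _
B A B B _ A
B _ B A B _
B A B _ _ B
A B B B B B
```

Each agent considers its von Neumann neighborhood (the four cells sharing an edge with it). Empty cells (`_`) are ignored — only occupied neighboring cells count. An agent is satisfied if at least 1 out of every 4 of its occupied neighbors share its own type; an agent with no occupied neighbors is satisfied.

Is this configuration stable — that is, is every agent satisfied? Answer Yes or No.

No

(1,1)B 1/2 ok
(1,2)B 2/3 ok
(1,3)B 2/2 ok
(1,4)B 2/2 ok
(1,5)B 3/3 ok
(1,6)B 2/2 ok
(2,1)A 1/3 ok
(2,2)A 2/3 ok
(2,5)B 2/2 ok
(2,6)B 2/2 ok
(3,1)B 1/3 ok
(3,2)A 3/4 ok
(3,3)A 1/3 ok
(3,4)B 1/2 ok
(4,1)B 2/3 ok
(4,2)A 1/3 ok
(4,3)B 2/4 ok
(4,4)B 2/3 ok
(4,6)A 0/0 ok
(5,1)B 2/2 ok
(5,3)B 2/3 ok
(5,4)A 0/3 unhappy
(5,5)B 0/1 unhappy
(6,1)B 1/3 ok
(6,2)A 0/3 unhappy
(6,3)B 2/3 ok
(6,6)B 1/1 ok
(7,1)A 0/2 unhappy
(7,2)B 1/3 ok
(7,3)B 3/3 ok
(7,4)B 2/2 ok
(7,5)B 2/2 ok
(7,6)B 2/2 ok
For instance (5,4) has only 0/3 same-type neighbors, below 1/4.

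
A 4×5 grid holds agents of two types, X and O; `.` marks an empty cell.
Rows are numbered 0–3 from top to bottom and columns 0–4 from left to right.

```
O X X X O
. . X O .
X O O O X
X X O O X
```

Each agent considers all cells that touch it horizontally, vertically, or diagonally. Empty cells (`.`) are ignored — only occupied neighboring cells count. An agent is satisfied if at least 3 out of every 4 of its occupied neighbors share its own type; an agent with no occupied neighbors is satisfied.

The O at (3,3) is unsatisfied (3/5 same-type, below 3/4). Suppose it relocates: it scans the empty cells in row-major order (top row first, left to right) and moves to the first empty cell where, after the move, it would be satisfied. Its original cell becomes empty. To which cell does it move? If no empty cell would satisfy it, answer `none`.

none

Vacating (3,3). Empty cells in order:
  (1,0): 2/4 same-type → still unsatisfied.
  (1,1): 3/7 same-type → still unsatisfied.
  (1,4): 3/5 same-type → still unsatisfied.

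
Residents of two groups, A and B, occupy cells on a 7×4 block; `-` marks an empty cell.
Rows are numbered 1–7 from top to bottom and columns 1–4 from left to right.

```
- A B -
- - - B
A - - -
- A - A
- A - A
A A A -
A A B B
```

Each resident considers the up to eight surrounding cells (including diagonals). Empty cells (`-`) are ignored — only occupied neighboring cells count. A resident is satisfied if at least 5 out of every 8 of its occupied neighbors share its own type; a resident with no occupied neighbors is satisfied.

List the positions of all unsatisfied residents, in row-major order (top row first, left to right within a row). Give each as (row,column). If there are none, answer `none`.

(1,2)A 0/1 ✗
(1,3)B 1/2 ✗
(2,4)B 1/1 ✓
(3,1)A 1/1 ✓
(4,2)A 2/2 ✓
(4,4)A 1/1 ✓
(5,2)A 4/4 ✓
(5,4)A 2/2 ✓
(6,1)A 4/4 ✓
(6,2)A 5/6 ✓
(6,3)A 4/6 ✓
(7,1)A 3/3 ✓
(7,2)A 4/5 ✓
(7,3)B 1/4 ✗
(7,4)B 1/2 ✗

(1,2), (1,3), (7,3), (7,4)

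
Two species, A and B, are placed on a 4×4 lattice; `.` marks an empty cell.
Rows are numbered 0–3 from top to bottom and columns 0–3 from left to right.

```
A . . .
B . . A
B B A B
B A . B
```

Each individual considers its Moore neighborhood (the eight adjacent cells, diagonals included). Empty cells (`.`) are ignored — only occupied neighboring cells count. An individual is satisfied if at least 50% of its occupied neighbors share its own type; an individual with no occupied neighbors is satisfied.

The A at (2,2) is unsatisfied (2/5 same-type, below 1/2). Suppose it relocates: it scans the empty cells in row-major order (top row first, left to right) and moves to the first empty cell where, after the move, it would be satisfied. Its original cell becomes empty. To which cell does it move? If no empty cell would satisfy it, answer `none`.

(0,1)

Vacating (2,2). Empty cells in order:
  (0,1): 1/2 same-type → satisfied — stop here.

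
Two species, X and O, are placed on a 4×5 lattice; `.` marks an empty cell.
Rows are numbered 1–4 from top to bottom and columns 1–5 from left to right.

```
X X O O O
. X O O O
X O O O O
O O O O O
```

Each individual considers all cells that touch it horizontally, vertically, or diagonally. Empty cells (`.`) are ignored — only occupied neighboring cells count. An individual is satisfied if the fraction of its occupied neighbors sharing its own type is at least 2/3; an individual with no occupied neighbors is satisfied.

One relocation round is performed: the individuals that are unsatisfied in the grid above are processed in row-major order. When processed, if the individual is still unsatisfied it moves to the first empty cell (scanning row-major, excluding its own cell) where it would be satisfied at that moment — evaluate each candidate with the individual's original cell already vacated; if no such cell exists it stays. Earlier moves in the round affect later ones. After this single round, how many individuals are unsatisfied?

3

Initially unsatisfied (in order): (1,2), (1,3), (2,2), (3,1).
  (1,2) → (2,1).
  (1,3): now satisfied by earlier moves; stays.
  (2,2): no empty cell satisfies it; stays.
  (3,1): no empty cell satisfies it; stays.
Resulting grid:
X . O O O
X X O O O
X O O O O
O O O O O
Unsatisfied now: (2,2), (3,1), (3,2).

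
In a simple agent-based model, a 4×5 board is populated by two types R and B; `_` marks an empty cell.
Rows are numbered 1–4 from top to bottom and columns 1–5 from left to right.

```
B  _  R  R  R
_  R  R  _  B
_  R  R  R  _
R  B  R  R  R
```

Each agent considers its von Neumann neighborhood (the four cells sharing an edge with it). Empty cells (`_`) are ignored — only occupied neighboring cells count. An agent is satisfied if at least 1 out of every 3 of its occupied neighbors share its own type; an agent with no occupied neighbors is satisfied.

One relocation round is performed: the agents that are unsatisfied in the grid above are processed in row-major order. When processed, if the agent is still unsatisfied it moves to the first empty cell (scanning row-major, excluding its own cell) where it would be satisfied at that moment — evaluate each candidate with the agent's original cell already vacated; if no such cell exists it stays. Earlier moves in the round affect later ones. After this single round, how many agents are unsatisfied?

0

Initially unsatisfied (in order): (2,5), (4,1), (4,2).
  (2,5) → (1,2).
  (4,1) → (2,1).
  (4,2) → (4,1).
Resulting grid:
B B R R R
R R R _ _
_ R R R _
B _ R R R
All satisfied now.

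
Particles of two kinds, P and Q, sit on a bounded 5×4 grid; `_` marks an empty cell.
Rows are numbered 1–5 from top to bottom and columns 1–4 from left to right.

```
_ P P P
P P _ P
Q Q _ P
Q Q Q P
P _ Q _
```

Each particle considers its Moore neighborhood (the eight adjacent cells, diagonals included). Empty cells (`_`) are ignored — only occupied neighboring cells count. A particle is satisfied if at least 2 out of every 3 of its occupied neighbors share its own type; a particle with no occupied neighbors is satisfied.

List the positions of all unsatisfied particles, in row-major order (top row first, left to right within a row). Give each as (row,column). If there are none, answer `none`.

(1,2)P 3/3 ok
(1,3)P 4/4 ok
(1,4)P 2/2 ok
(2,1)P 2/4 unhappy
(2,2)P 3/5 unhappy
(2,4)P 3/3 ok
(3,1)Q 3/5 unhappy
(3,2)Q 4/6 ok
(3,4)P 2/3 ok
(4,1)Q 3/4 ok
(4,2)Q 5/6 ok
(4,3)Q 3/5 unhappy
(4,4)P 1/3 unhappy
(5,1)P 0/2 unhappy
(5,3)Q 2/3 ok

(2,1), (2,2), (3,1), (4,3), (4,4), (5,1)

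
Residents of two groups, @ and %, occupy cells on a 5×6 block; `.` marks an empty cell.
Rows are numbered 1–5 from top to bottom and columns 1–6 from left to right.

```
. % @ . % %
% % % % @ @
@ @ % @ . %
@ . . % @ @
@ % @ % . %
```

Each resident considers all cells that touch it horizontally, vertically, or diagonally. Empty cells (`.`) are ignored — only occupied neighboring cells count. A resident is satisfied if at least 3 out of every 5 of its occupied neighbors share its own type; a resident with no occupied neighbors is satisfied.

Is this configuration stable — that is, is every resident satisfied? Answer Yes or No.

No

(1,2)% 3/4 ok
(1,3)@ 0/4 unhappy
(1,5)% 2/4 unhappy
(1,6)% 1/3 unhappy
(2,1)% 2/4 unhappy
(2,2)% 4/7 unhappy
(2,3)% 4/7 unhappy
(2,4)% 3/6 unhappy
(2,5)@ 2/6 unhappy
(2,6)@ 1/4 unhappy
(3,1)@ 2/4 unhappy
(3,2)@ 2/6 unhappy
(3,3)% 4/6 ok
(3,4)@ 2/6 unhappy
(3,6)% 0/4 unhappy
(4,1)@ 3/4 ok
(4,4)% 2/5 unhappy
(4,5)@ 2/6 unhappy
(4,6)@ 1/3 unhappy
(5,1)@ 1/2 unhappy
(5,2)% 0/3 unhappy
(5,3)@ 0/3 unhappy
(5,4)% 1/3 unhappy
(5,6)% 0/2 unhappy
For instance (1,3) has only 0/4 same-type neighbors, below 3/5.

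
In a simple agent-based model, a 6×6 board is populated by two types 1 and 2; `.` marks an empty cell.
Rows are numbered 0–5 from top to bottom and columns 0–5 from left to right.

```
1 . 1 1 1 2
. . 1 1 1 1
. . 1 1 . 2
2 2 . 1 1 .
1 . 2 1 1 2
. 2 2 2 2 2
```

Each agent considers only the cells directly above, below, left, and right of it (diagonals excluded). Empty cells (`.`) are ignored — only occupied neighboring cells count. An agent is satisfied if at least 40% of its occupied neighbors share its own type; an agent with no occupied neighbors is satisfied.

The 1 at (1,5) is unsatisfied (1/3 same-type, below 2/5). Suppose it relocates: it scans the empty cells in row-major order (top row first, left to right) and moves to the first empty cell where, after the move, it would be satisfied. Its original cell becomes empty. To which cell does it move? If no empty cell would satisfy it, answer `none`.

(0,1)

Vacating (1,5). Empty cells in order:
  (0,1): 2/2 same-type → satisfied — stop here.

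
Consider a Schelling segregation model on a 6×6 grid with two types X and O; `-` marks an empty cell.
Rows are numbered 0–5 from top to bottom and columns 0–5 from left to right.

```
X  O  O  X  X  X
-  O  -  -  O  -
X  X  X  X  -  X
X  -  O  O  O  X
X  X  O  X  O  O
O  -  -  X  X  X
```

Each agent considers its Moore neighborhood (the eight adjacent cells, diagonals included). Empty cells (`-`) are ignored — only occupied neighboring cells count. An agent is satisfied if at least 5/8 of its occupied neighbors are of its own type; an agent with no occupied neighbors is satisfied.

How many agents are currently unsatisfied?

22

Row 0: (0,0)X 0/2 not · (0,1)O 2/3 satisfied · (0,2)O 2/3 satisfied · (0,3)X 1/3 not · (0,4)X 2/3 satisfied · (0,5)X 1/2 not
Row 1: (1,1)O 2/6 not · (1,4)O 0/5 not
Row 2: (2,0)X 2/3 satisfied · (2,1)X 3/5 not · (2,2)X 2/5 not · (2,3)X 1/5 not · (2,5)X 1/3 not
Row 3: (3,0)X 4/4 satisfied · (3,2)O 2/7 not · (3,3)O 4/7 not · (3,4)O 3/7 not · (3,5)X 1/4 not
Row 4: (4,0)X 2/3 satisfied · (4,1)X 2/5 not · (4,2)O 2/5 not · (4,3)X 2/7 not · (4,4)O 3/8 not · (4,5)O 2/5 not
Row 5: (5,0)O 0/2 not · (5,3)X 2/4 not · (5,4)X 3/5 not · (5,5)X 1/3 not
Unsatisfied: (0,0), (0,3), (0,5), (1,1), (1,4), (2,1), (2,2), (2,3), (2,5), (3,2), (3,3), (3,4), (3,5), (4,1), (4,2), (4,3), (4,4), (4,5), (5,0), (5,3), (5,4), (5,5) — 22 in total.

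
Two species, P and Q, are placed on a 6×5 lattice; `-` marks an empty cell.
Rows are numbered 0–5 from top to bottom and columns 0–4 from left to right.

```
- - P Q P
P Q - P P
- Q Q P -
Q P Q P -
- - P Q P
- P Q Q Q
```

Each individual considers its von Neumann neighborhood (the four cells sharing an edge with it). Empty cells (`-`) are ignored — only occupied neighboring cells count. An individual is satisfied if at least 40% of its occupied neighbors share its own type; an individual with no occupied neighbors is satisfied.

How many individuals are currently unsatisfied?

12

Row 0: (0,2)P 0/1 unhappy · (0,3)Q 0/3 unhappy · (0,4)P 1/2 ok
Row 1: (1,0)P 0/1 unhappy · (1,1)Q 1/2 ok · (1,3)P 2/3 ok · (1,4)P 2/2 ok
Row 2: (2,1)Q 2/3 ok · (2,2)Q 2/3 ok · (2,3)P 2/3 ok
Row 3: (3,0)Q 0/1 unhappy · (3,1)P 0/3 unhappy · (3,2)Q 1/4 unhappy · (3,3)P 1/3 unhappy
Row 4: (4,2)P 0/3 unhappy · (4,3)Q 1/4 unhappy · (4,4)P 0/2 unhappy
Row 5: (5,1)P 0/1 unhappy · (5,2)Q 1/3 unhappy · (5,3)Q 3/3 ok · (5,4)Q 1/2 ok
Unsatisfied: (0,2), (0,3), (1,0), (3,0), (3,1), (3,2), (3,3), (4,2), (4,3), (4,4), (5,1), (5,2) — 12 in total.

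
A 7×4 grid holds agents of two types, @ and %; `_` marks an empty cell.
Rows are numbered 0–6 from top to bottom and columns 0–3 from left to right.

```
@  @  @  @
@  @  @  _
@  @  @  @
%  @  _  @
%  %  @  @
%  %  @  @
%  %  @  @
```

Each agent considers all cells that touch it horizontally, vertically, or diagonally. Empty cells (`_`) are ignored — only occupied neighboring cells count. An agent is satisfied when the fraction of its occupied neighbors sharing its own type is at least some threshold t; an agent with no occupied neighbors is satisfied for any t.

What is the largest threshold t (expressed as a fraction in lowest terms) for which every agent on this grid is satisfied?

(0,0)@ 3/3
(0,1)@ 5/5
(0,2)@ 4/4
(0,3)@ 2/2
(1,0)@ 5/5
(1,1)@ 8/8
(1,2)@ 7/7
(2,0)@ 4/5
(2,1)@ 6/7
(2,2)@ 6/6
(2,3)@ 3/3
(3,0)% 2/5
(3,1)@ 4/7
(3,3)@ 4/4
(4,0)% 4/5
(4,1)% 4/7
(4,2)@ 5/7
(4,3)@ 4/4
(5,0)% 5/5
(5,1)% 5/8
(5,2)@ 5/8
(5,3)@ 5/5
(6,0)% 3/3
(6,1)% 3/5
(6,2)@ 3/5
(6,3)@ 3/3
The smallest same-type fraction is 2/5 at (3,0), which reduces to 2/5. Any threshold above that leaves this agent unsatisfied.

2/5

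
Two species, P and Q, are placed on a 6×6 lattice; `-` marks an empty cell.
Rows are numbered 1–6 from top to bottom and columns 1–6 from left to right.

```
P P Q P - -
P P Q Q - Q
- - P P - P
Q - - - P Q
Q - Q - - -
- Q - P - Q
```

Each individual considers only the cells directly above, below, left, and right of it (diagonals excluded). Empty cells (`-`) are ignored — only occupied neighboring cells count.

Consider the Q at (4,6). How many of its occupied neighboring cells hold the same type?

Occupied neighbors of (4,6): (3,6)=P, (4,5)=P.
Same type (Q): 0 of 2.

0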